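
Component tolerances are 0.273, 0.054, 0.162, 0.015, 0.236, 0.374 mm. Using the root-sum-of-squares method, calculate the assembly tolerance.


RSS = sqrt(0.273^2 + 0.054^2 + 0.162^2 + 0.015^2 + 0.236^2 + 0.374^2)
= sqrt(0.299486)
= 0.5473

0.5473


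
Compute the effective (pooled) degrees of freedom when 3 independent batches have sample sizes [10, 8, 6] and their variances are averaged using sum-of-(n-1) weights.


nu = sum_i (n_i - 1)
nu = ((10 - 1) + (8 - 1) + (6 - 1))
nu = 9 + 7 + 5
nu = 21

21


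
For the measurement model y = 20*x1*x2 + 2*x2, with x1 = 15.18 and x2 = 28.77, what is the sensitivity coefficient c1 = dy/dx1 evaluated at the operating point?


y = 20*x1*x2 + 2*x2
dy/dx1 = 20*x2
Evaluate at x2 = 28.77: c1 = 20 * 28.77
c1 = 575.4000

575.4000


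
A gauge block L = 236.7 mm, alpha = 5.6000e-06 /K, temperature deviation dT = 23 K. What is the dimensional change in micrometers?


dL = L * alpha * dT
= 236.7 * 5.6000e-06 * 23
= 0.0304870 mm
dL_um = 0.0304870 * 1000 = 30.4870 um

30.4870


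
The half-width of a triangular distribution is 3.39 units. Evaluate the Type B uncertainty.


u_B = half_width / sqrt(6)
u_B = 3.39 / 2.4494897
u_B = 1.3840

1.3840


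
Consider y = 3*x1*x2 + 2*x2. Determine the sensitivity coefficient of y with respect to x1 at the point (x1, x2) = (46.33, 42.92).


y = 3*x1*x2 + 2*x2
dy/dx1 = 3*x2
Evaluate at x2 = 42.92: c1 = 3 * 42.92
c1 = 128.7600

128.7600


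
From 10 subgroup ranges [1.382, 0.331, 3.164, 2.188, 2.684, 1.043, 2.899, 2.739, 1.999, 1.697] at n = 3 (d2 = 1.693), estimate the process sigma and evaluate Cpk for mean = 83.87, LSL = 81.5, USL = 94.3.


R_bar = (1.382 + 0.331 + 3.164 + 2.188 + 2.684 + 1.043 + 2.899 + 2.739 + 1.999 + 1.697) / 10 = 2.0126
sigma = R_bar / d2 = 2.0126 / 1.693 = 1.1887773
Cp = (USL - LSL)/(6*sigma) = (94.3 - 81.5)/(6*1.1887773) = 1.7946
Cpu = (94.3 - 83.87)/(3*1.1887773) = 2.9246
Cpl = (83.87 - 81.5)/(3*1.1887773) = 0.6645
Cpk = min(Cpu, Cpl) = 0.6645

0.6645


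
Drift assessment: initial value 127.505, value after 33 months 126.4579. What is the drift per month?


rate = (v2 - v1) / months
= (126.4579 - 127.505) / 33
= -1.0471 / 33
= -0.0317

-0.0317


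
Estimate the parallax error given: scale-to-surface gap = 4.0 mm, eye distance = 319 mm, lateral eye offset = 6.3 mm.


error = h * offset / d
= 4.0 * 6.3 / 319
= 0.0790

0.0790


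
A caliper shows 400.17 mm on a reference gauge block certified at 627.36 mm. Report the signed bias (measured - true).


Systematic error = measured - true
= 400.17 - 627.36
= -227.1900

-227.1900


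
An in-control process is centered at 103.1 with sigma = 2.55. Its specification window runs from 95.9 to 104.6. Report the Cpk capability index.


Cpu = (USL - mean) / (3*sigma) = (104.6 - 103.1) / (3*2.55) = 0.1961
Cpl = (mean - LSL) / (3*sigma) = (103.1 - 95.9) / (3*2.55) = 0.9412
Cpk = min(Cpu, Cpl) = 0.1961

0.1961


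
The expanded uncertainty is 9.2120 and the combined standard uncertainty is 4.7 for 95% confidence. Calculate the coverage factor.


k = U / uc
k = 9.2120 / 4.7
k = 1.96

1.96


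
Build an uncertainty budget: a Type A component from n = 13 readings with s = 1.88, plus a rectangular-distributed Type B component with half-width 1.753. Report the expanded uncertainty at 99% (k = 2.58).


u_A = s / sqrt(n) = 1.88 / sqrt(13) = 0.52141818
u_B = half_width / sqrt(3) = 1.753 / sqrt(3) = 1.012095
uc = sqrt(u_A^2 + u_B^2) = sqrt(0.52141818^2 + 1.012095^2) = 1.1385136
U = k * uc = 2.58 * 1.1385136
U = 2.9374

2.9374


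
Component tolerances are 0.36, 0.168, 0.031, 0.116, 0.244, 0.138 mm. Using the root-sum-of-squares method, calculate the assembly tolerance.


RSS = sqrt(0.36^2 + 0.168^2 + 0.031^2 + 0.116^2 + 0.244^2 + 0.138^2)
= sqrt(0.250821)
= 0.5008

0.5008


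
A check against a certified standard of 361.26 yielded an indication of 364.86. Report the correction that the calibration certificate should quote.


Correction = standard - reading
= 361.26 - 364.86
= -3.6000

-3.6000


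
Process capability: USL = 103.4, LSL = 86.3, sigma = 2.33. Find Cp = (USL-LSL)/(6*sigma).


Cp = (USL - LSL) / (6 * sigma)
= (103.4 - 86.3) / (6 * 2.33)
= 17.1000 / 13.9800
= 1.2232

1.2232


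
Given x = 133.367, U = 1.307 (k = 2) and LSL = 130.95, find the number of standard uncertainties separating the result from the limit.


u = U / k = 1.307 / 2 = 0.6535
margin = |LSL - x| = |130.95 - 133.367| = 2.417
z = margin / u = 2.417 / 0.6535
z = 3.6985

3.6985


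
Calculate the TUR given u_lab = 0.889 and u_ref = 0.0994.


TUR = u_lab / u_ref
= 0.889 / 0.0994
= 8.9437

8.9437


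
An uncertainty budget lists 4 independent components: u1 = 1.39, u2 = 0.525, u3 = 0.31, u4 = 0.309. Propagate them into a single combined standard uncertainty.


uc = sqrt(1.39^2 + 0.525^2 + 0.31^2 + 0.309^2)
uc = sqrt(2.399306)
uc = 1.5490

1.5490


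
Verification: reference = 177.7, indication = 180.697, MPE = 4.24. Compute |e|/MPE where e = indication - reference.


e = indication - reference = 180.697 - 177.7 = 2.9970
|e| = 2.9970
ratio = |e| / MPE = 2.9970 / 4.24
ratio = 0.7068

0.7068


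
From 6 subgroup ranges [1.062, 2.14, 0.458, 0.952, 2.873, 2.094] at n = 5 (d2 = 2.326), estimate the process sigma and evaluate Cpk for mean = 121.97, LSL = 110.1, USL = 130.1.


R_bar = (1.062 + 2.14 + 0.458 + 0.952 + 2.873 + 2.094) / 6 = 1.5965
sigma = R_bar / d2 = 1.5965 / 2.326 = 0.68637145
Cp = (USL - LSL)/(6*sigma) = (130.1 - 110.1)/(6*0.68637145) = 4.8565
Cpu = (130.1 - 121.97)/(3*0.68637145) = 3.9483
Cpl = (121.97 - 110.1)/(3*0.68637145) = 5.7646
Cpk = min(Cpu, Cpl) = 3.9483

3.9483


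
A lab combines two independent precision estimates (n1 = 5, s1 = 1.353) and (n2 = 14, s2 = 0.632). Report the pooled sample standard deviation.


s_p = sqrt(((n1-1)*s1^2 + (n2-1)*s2^2) / (n1+n2-2))
numerator = (5-1)*1.353^2 + (14-1)*0.632^2 = 7.322436 + 5.192512 = 12.514948
denominator = 5 + 14 - 2 = 17
s_p^2 = 12.514948 / 17 = 0.73617341
s_p = sqrt(0.73617341) = 0.8580

0.8580


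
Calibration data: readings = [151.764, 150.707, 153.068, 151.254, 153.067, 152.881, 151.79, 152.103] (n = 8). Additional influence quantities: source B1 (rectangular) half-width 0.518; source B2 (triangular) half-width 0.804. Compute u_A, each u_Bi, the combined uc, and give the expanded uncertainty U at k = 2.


mean = (151.764 + 150.707 + 153.068 + 151.254 + 153.067 + 152.881 + 151.79 + 152.103) / 8 = 152.07925
s = sqrt(sum((x - mean)^2)/(n-1)) = 0.87372761
u_A = s / sqrt(n) = 0.87372761 / sqrt(8) = 0.30890936
u_B1 = 0.518 / sqrt(3) = 0.29906744
u_B2 = 0.804 / sqrt(6) = 0.32823163
uc = sqrt(0.30890936^2 + 0.29906744^2 + 0.32823163^2) = 0.54092729
U = k * uc = 2 * 0.54092729
U = 1.0819

1.0819


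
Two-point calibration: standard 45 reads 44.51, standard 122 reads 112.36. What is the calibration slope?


slope = (y2 - y1) / (x2 - x1)
= (112.36 - 44.51) / (122 - 45)
= 67.8500 / 77
= 0.8812

0.8812


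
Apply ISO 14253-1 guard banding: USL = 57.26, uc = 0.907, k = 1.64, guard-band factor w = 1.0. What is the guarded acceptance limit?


U = k * uc = 1.64 * 0.907 = 1.48748
guard band g = w * U = 1.0 * 1.48748 = 1.48748
AL = USL - g = 57.26 - 1.48748
AL = 55.7725

55.7725


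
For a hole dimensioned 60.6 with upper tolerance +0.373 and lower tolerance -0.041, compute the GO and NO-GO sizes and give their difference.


GO = nominal - lower_tol (smallest hole = maximum material condition)
GO = 60.6 - 0.041 = 60.559
NO-GO = nominal + upper_tol (largest hole = least material condition)
NO-GO = 60.6 + 0.373 = 60.973
spread = NO-GO - GO = 60.973 - 60.559 = 0.4140

0.4140


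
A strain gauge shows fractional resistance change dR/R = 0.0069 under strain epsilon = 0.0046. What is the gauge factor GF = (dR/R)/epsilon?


GF = (dR/R) / epsilon
= 0.0069 / 0.0046
= 1.5000

1.5000


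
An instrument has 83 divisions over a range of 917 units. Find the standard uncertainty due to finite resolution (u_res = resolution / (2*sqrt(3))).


resolution = range / divisions
resolution = 917 / 83 = 11.048193
u_res = resolution / (2*sqrt(3))
u_res = 11.048193 / 3.4641016
u_res = 3.1893

3.1893


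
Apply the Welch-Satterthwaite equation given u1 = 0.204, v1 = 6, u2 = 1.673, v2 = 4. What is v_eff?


uc = sqrt(u1^2 + u2^2) = sqrt(0.204^2 + 1.673^2) = 1.6853916
v_eff = uc^4 / (u1^4/v1 + u2^4/v2)
= 1.6853916^4 / (0.204^4/6 + 1.673^4/4)
= 8.068695 / 1.9587895
v_eff = 4.1192

4.1192


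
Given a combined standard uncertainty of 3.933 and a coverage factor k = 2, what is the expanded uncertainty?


U = k * uc
U = 2 * 3.933
U = 7.8660

7.8660


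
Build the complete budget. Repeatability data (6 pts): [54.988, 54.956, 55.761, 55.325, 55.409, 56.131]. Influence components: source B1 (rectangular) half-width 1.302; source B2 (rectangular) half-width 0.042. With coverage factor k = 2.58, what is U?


mean = (54.988 + 54.956 + 55.761 + 55.325 + 55.409 + 56.131) / 6 = 55.42833333
s = sqrt(sum((x - mean)^2)/(n-1)) = 0.454412
u_A = s / sqrt(n) = 0.454412 / sqrt(6) = 0.18551292
u_B1 = 1.302 / sqrt(3) = 0.75171005
u_B2 = 0.042 / sqrt(3) = 0.024248711
uc = sqrt(0.18551292^2 + 0.75171005^2 + 0.024248711^2) = 0.77464253
U = k * uc = 2.58 * 0.77464253
U = 1.9986

1.9986


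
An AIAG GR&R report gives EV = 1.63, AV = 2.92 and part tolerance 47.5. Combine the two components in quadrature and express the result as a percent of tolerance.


GRR = sqrt(EV^2 + AV^2) = sqrt(1.63^2 + 2.92^2) = 3.3441441
%GRR = GRR / tol * 100 = 3.3441441 / 47.5 * 100
%GRR = 7.0403

7.0403


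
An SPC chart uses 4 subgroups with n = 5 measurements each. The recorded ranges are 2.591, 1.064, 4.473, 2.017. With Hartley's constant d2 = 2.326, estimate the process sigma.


R_bar = (2.591 + 1.064 + 4.473 + 2.017) / 4
R_bar = 10.145 / 4 = 2.53625
sigma_hat = R_bar / d2 = 2.53625 / 2.326 = 1.0904

1.0904


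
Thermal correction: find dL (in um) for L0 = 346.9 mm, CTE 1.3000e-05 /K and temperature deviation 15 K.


dL = L * alpha * dT
= 346.9 * 1.3000e-05 * 15
= 0.0676455 mm
dL_um = 0.0676455 * 1000 = 67.6455 um

67.6455


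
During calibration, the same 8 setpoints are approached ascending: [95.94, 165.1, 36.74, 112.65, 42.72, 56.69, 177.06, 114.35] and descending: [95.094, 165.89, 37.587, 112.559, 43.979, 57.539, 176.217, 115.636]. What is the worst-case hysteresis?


|95.94 - 95.094| = 0.8460
|165.1 - 165.89| = 0.7900
|36.74 - 37.587| = 0.8470
|112.65 - 112.559| = 0.0910
|42.72 - 43.979| = 1.2590
|56.69 - 57.539| = 0.8490
|177.06 - 176.217| = 0.8430
|114.35 - 115.636| = 1.2860
hysteresis = max(diffs) = 1.2860

1.2860


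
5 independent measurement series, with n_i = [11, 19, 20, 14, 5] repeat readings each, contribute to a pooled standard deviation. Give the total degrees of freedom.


nu = sum_i (n_i - 1)
nu = ((11 - 1) + (19 - 1) + (20 - 1) + (14 - 1) + (5 - 1))
nu = 10 + 18 + 19 + 13 + 4
nu = 64

64


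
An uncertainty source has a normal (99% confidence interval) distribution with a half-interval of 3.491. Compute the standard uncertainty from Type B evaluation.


u_B = half_width / 2.576
u_B = 3.491 / 2.576
u_B = 1.3552

1.3552


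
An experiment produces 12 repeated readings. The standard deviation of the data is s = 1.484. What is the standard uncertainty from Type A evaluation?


u_A = s / sqrt(n)
u_A = 1.484 / sqrt(12)
u_A = 1.484 / 3.4641016
u_A = 0.4284

0.4284


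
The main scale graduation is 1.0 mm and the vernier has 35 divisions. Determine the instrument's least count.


LC = MSD / n_div
= 1.0 / 35
= 0.0286

0.0286


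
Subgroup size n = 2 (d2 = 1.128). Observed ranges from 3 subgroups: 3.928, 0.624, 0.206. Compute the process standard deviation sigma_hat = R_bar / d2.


R_bar = (3.928 + 0.624 + 0.206) / 3
R_bar = 4.758 / 3 = 1.586
sigma_hat = R_bar / d2 = 1.586 / 1.128 = 1.4060

1.4060


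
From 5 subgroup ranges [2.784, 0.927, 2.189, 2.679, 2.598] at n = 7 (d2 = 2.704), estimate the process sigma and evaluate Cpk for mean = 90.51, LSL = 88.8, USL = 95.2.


R_bar = (2.784 + 0.927 + 2.189 + 2.679 + 2.598) / 5 = 2.2354
sigma = R_bar / d2 = 2.2354 / 2.704 = 0.82670118
Cp = (USL - LSL)/(6*sigma) = (95.2 - 88.8)/(6*0.82670118) = 1.2903
Cpu = (95.2 - 90.51)/(3*0.82670118) = 1.8911
Cpl = (90.51 - 88.8)/(3*0.82670118) = 0.6895
Cpk = min(Cpu, Cpl) = 0.6895

0.6895


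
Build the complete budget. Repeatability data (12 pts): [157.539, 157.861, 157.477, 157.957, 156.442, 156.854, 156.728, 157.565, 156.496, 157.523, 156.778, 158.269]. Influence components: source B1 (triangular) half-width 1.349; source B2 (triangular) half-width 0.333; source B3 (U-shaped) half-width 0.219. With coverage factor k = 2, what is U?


mean = (157.539 + 157.861 + 157.477 + 157.957 + 156.442 + 156.854 + 156.728 + 157.565 + 156.496 + 157.523 + 156.778 + 158.269) / 12 = 157.29075
s = sqrt(sum((x - mean)^2)/(n-1)) = 0.60856555
u_A = s / sqrt(n) = 0.60856555 / sqrt(12) = 0.17567774
u_B1 = 1.349 / sqrt(6) = 0.55072694
u_B2 = 0.333 / sqrt(6) = 0.13594668
u_B3 = 0.219 / sqrt(2) = 0.15485639
uc = sqrt(0.17567774^2 + 0.55072694^2 + 0.13594668^2 + 0.15485639^2) = 0.61369767
U = k * uc = 2 * 0.61369767
U = 1.2274

1.2274


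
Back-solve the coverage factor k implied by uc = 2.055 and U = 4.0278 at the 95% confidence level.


k = U / uc
k = 4.0278 / 2.055
k = 1.96

1.96


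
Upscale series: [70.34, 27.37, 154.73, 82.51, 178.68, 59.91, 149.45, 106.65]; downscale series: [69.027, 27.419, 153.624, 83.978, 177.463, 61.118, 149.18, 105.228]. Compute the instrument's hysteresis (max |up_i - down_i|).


|70.34 - 69.027| = 1.3130
|27.37 - 27.419| = 0.0490
|154.73 - 153.624| = 1.1060
|82.51 - 83.978| = 1.4680
|178.68 - 177.463| = 1.2170
|59.91 - 61.118| = 1.2080
|149.45 - 149.18| = 0.2700
|106.65 - 105.228| = 1.4220
hysteresis = max(diffs) = 1.4680

1.4680


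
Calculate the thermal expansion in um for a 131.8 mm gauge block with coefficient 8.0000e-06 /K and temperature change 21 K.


dL = L * alpha * dT
= 131.8 * 8.0000e-06 * 21
= 0.0221424 mm
dL_um = 0.0221424 * 1000 = 22.1424 um

22.1424


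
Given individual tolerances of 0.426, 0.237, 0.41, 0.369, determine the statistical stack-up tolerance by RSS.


RSS = sqrt(0.426^2 + 0.237^2 + 0.41^2 + 0.369^2)
= sqrt(0.541906)
= 0.7361

0.7361


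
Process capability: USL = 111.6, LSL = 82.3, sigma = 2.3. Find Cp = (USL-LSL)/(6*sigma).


Cp = (USL - LSL) / (6 * sigma)
= (111.6 - 82.3) / (6 * 2.3)
= 29.3000 / 13.8000
= 2.1232

2.1232


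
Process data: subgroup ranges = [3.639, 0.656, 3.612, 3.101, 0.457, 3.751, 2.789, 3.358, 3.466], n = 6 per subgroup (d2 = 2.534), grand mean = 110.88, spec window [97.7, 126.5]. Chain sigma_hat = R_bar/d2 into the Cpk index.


R_bar = (3.639 + 0.656 + 3.612 + 3.101 + 0.457 + 3.751 + 2.789 + 3.358 + 3.466) / 9 = 2.7587778
sigma = R_bar / d2 = 2.7587778 / 2.534 = 1.0887047
Cp = (USL - LSL)/(6*sigma) = (126.5 - 97.7)/(6*1.0887047) = 4.4089
Cpu = (126.5 - 110.88)/(3*1.0887047) = 4.7824
Cpl = (110.88 - 97.7)/(3*1.0887047) = 4.0354
Cpk = min(Cpu, Cpl) = 4.0354

4.0354


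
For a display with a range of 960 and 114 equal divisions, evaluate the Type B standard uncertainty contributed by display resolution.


resolution = range / divisions
resolution = 960 / 114 = 8.4210526
u_res = resolution / (2*sqrt(3))
u_res = 8.4210526 / 3.4641016
u_res = 2.4309

2.4309


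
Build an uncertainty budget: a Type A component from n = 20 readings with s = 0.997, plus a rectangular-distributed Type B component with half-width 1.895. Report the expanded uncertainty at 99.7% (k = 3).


u_A = s / sqrt(n) = 0.997 / sqrt(20) = 0.22293598
u_B = half_width / sqrt(3) = 1.895 / sqrt(3) = 1.0940788
uc = sqrt(u_A^2 + u_B^2) = sqrt(0.22293598^2 + 1.0940788^2) = 1.1165612
U = k * uc = 3 * 1.1165612
U = 3.3497

3.3497


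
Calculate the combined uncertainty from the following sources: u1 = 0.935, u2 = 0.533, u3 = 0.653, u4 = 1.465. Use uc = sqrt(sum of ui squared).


uc = sqrt(0.935^2 + 0.533^2 + 0.653^2 + 1.465^2)
uc = sqrt(3.730948)
uc = 1.9316

1.9316


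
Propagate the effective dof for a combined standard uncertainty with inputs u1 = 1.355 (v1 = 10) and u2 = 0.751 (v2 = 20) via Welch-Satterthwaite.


uc = sqrt(u1^2 + u2^2) = sqrt(1.355^2 + 0.751^2) = 1.5492017
v_eff = uc^4 / (u1^4/v1 + u2^4/v2)
= 1.5492017^4 / (1.355^4/10 + 0.751^4/20)
= 5.7601244 / 0.35300364
v_eff = 16.3175

16.3175


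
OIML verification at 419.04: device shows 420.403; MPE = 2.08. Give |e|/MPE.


e = indication - reference = 420.403 - 419.04 = 1.3630
|e| = 1.3630
ratio = |e| / MPE = 1.3630 / 2.08
ratio = 0.6553

0.6553


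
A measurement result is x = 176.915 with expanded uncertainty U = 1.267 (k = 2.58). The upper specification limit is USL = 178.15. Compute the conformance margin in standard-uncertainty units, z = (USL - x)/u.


u = U / k = 1.267 / 2.58 = 0.49108527
margin = |USL - x| = |178.15 - 176.915| = 1.235
z = margin / u = 1.235 / 0.49108527
z = 2.5148

2.5148


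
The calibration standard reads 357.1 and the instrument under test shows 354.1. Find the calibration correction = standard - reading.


Correction = standard - reading
= 357.1 - 354.1
= 3.0000

3.0000


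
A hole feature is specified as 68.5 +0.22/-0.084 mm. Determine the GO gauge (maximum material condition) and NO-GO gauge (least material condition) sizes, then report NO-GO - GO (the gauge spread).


GO = nominal - lower_tol (smallest hole = maximum material condition)
GO = 68.5 - 0.084 = 68.416
NO-GO = nominal + upper_tol (largest hole = least material condition)
NO-GO = 68.5 + 0.22 = 68.72
spread = NO-GO - GO = 68.72 - 68.416 = 0.3040

0.3040


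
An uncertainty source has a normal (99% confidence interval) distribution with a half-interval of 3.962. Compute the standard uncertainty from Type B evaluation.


u_B = half_width / 2.576
u_B = 3.962 / 2.576
u_B = 1.5380

1.5380


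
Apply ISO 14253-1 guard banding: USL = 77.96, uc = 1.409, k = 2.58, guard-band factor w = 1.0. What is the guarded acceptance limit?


U = k * uc = 2.58 * 1.409 = 3.63522
guard band g = w * U = 1.0 * 3.63522 = 3.63522
AL = USL - g = 77.96 - 3.63522
AL = 74.3248

74.3248


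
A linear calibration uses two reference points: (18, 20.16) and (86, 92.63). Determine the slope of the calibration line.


slope = (y2 - y1) / (x2 - x1)
= (92.63 - 20.16) / (86 - 18)
= 72.4700 / 68
= 1.0657

1.0657


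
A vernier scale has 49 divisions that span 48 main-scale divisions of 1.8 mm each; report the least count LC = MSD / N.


LC = MSD / n_div
= 1.8 / 49
= 0.0367

0.0367


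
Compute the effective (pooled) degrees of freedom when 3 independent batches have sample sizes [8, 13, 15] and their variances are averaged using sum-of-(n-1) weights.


nu = sum_i (n_i - 1)
nu = ((8 - 1) + (13 - 1) + (15 - 1))
nu = 7 + 12 + 14
nu = 33

33


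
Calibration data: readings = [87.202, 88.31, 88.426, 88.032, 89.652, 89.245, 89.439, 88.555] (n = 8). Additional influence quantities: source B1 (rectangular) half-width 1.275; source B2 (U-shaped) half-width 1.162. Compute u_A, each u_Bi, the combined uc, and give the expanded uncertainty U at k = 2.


mean = (87.202 + 88.31 + 88.426 + 88.032 + 89.652 + 89.245 + 89.439 + 88.555) / 8 = 88.607625
s = sqrt(sum((x - mean)^2)/(n-1)) = 0.81236989
u_A = s / sqrt(n) = 0.81236989 / sqrt(8) = 0.28721613
u_B1 = 1.275 / sqrt(3) = 0.73612159
u_B2 = 1.162 / sqrt(2) = 0.82165808
uc = sqrt(0.28721613^2 + 0.73612159^2 + 0.82165808^2) = 1.1399518
U = k * uc = 2 * 1.1399518
U = 2.2799

2.2799


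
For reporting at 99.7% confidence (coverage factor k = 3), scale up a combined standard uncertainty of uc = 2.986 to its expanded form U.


U = k * uc
U = 3 * 2.986
U = 8.9580

8.9580


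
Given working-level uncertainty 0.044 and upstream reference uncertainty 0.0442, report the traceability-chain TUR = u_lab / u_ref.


TUR = u_lab / u_ref
= 0.044 / 0.0442
= 0.9955

0.9955


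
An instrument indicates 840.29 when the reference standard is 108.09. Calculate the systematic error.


Systematic error = measured - true
= 840.29 - 108.09
= 732.2000

732.2000


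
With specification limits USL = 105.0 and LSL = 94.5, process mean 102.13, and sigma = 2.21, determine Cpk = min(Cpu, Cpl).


Cpu = (USL - mean) / (3*sigma) = (105.0 - 102.13) / (3*2.21) = 0.4329
Cpl = (mean - LSL) / (3*sigma) = (102.13 - 94.5) / (3*2.21) = 1.1508
Cpk = min(Cpu, Cpl) = 0.4329

0.4329


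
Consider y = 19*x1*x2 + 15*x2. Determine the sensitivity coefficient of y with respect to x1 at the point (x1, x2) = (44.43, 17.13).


y = 19*x1*x2 + 15*x2
dy/dx1 = 19*x2
Evaluate at x2 = 17.13: c1 = 19 * 17.13
c1 = 325.4700

325.4700


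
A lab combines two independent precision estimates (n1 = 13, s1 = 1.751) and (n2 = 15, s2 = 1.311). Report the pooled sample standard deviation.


s_p = sqrt(((n1-1)*s1^2 + (n2-1)*s2^2) / (n1+n2-2))
numerator = (13-1)*1.751^2 + (15-1)*1.311^2 = 36.792012 + 24.062094 = 60.854106
denominator = 13 + 15 - 2 = 26
s_p^2 = 60.854106 / 26 = 2.3405425
s_p = sqrt(2.3405425) = 1.5299

1.5299


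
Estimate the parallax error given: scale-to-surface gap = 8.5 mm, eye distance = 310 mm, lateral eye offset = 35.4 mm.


error = h * offset / d
= 8.5 * 35.4 / 310
= 0.9706

0.9706


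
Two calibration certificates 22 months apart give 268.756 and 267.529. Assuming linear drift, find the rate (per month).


rate = (v2 - v1) / months
= (267.529 - 268.756) / 22
= -1.2270 / 22
= -0.0558

-0.0558


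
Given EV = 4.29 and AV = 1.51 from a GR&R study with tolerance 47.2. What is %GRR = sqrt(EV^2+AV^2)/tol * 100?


GRR = sqrt(EV^2 + AV^2) = sqrt(4.29^2 + 1.51^2) = 4.5479886
%GRR = GRR / tol * 100 = 4.5479886 / 47.2 * 100
%GRR = 9.6356

9.6356


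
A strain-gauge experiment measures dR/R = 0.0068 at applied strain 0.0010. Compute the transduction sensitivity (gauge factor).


GF = (dR/R) / epsilon
= 0.0068 / 0.0010
= 6.8000

6.8000


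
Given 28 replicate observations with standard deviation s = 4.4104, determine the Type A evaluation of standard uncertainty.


u_A = s / sqrt(n)
u_A = 4.4104 / sqrt(28)
u_A = 4.4104 / 5.2915026
u_A = 0.8335

0.8335


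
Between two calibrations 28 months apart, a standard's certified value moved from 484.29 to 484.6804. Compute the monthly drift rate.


rate = (v2 - v1) / months
= (484.6804 - 484.29) / 28
= 0.3904 / 28
= 0.0139

0.0139


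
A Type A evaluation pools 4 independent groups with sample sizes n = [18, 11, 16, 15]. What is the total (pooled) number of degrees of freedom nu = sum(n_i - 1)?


nu = sum_i (n_i - 1)
nu = ((18 - 1) + (11 - 1) + (16 - 1) + (15 - 1))
nu = 17 + 10 + 15 + 14
nu = 56

56


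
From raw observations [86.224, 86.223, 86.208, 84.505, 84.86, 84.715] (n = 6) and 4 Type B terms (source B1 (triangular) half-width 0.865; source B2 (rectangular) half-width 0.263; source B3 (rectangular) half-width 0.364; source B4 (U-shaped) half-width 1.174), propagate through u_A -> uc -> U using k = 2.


mean = (86.224 + 86.223 + 86.208 + 84.505 + 84.86 + 84.715) / 6 = 85.45583333
s = sqrt(sum((x - mean)^2)/(n-1)) = 0.84288965
u_A = s / sqrt(n) = 0.84288965 / sqrt(6) = 0.34410826
u_B1 = 0.865 / sqrt(6) = 0.35313477
u_B2 = 0.263 / sqrt(3) = 0.15184312
u_B3 = 0.364 / sqrt(3) = 0.2101555
u_B4 = 1.174 / sqrt(2) = 0.83014336
uc = sqrt(0.34410826^2 + 0.35313477^2 + 0.15184312^2 + 0.2101555^2 + 0.83014336^2) = 0.99973713
U = k * uc = 2 * 0.99973713
U = 1.9995

1.9995


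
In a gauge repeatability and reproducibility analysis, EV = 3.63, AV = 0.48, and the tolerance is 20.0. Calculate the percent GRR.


GRR = sqrt(EV^2 + AV^2) = sqrt(3.63^2 + 0.48^2) = 3.661598
%GRR = GRR / tol * 100 = 3.661598 / 20.0 * 100
%GRR = 18.3080

18.3080


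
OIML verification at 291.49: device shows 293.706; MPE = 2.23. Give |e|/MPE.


e = indication - reference = 293.706 - 291.49 = 2.2160
|e| = 2.2160
ratio = |e| / MPE = 2.2160 / 2.23
ratio = 0.9937

0.9937


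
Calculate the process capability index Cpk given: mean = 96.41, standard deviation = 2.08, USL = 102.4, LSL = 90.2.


Cpu = (USL - mean) / (3*sigma) = (102.4 - 96.41) / (3*2.08) = 0.9599
Cpl = (mean - LSL) / (3*sigma) = (96.41 - 90.2) / (3*2.08) = 0.9952
Cpk = min(Cpu, Cpl) = 0.9599

0.9599


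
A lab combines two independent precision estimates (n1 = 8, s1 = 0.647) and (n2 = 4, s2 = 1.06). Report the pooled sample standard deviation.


s_p = sqrt(((n1-1)*s1^2 + (n2-1)*s2^2) / (n1+n2-2))
numerator = (8-1)*0.647^2 + (4-1)*1.06^2 = 2.930263 + 3.3708 = 6.301063
denominator = 8 + 4 - 2 = 10
s_p^2 = 6.301063 / 10 = 0.6301063
s_p = sqrt(0.6301063) = 0.7938

0.7938


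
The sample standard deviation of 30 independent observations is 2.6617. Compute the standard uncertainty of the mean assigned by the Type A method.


u_A = s / sqrt(n)
u_A = 2.6617 / sqrt(30)
u_A = 2.6617 / 5.4772256
u_A = 0.4860

0.4860


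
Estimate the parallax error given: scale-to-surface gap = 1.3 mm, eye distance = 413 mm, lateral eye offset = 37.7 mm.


error = h * offset / d
= 1.3 * 37.7 / 413
= 0.1187

0.1187


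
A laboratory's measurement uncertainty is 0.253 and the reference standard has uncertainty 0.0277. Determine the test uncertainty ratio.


TUR = u_lab / u_ref
= 0.253 / 0.0277
= 9.1336

9.1336


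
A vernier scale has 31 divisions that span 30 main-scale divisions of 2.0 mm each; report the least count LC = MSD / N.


LC = MSD / n_div
= 2.0 / 31
= 0.0645

0.0645


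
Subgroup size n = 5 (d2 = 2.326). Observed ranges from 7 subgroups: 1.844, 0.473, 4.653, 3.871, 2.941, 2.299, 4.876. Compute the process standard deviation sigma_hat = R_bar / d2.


R_bar = (1.844 + 0.473 + 4.653 + 3.871 + 2.941 + 2.299 + 4.876) / 7
R_bar = 20.957 / 7 = 2.9938571
sigma_hat = R_bar / d2 = 2.9938571 / 2.326 = 1.2871

1.2871


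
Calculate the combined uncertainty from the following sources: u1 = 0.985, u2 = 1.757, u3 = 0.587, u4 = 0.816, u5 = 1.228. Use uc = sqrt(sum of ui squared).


uc = sqrt(0.985^2 + 1.757^2 + 0.587^2 + 0.816^2 + 1.228^2)
uc = sqrt(6.575683)
uc = 2.5643

2.5643


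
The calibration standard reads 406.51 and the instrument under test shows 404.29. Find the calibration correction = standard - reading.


Correction = standard - reading
= 406.51 - 404.29
= 2.2200

2.2200


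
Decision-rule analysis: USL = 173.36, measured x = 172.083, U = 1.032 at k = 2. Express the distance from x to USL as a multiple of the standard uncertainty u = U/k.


u = U / k = 1.032 / 2 = 0.516
margin = |USL - x| = |173.36 - 172.083| = 1.277
z = margin / u = 1.277 / 0.516
z = 2.4748

2.4748


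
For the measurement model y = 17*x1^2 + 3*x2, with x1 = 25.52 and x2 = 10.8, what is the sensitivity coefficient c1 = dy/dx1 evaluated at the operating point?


y = 17*x1^2 + 3*x2
dy/dx1 = 2*17*x1
Evaluate at x1 = 25.52: c1 = 34 * 25.52
c1 = 867.6800

867.6800


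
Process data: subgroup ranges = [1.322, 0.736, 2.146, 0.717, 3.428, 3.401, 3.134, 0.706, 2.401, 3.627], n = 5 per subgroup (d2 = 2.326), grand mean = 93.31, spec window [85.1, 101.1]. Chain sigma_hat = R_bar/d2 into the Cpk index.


R_bar = (1.322 + 0.736 + 2.146 + 0.717 + 3.428 + 3.401 + 3.134 + 0.706 + 2.401 + 3.627) / 10 = 2.1618
sigma = R_bar / d2 = 2.1618 / 2.326 = 0.92940671
Cp = (USL - LSL)/(6*sigma) = (101.1 - 85.1)/(6*0.92940671) = 2.8692
Cpu = (101.1 - 93.31)/(3*0.92940671) = 2.7939
Cpl = (93.31 - 85.1)/(3*0.92940671) = 2.9445
Cpk = min(Cpu, Cpl) = 2.7939

2.7939


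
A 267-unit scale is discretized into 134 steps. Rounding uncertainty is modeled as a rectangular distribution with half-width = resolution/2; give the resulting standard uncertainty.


resolution = range / divisions
resolution = 267 / 134 = 1.9925373
u_res = resolution / (2*sqrt(3))
u_res = 1.9925373 / 3.4641016
u_res = 0.5752

0.5752


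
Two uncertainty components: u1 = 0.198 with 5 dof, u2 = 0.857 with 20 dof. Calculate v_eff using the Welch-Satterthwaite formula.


uc = sqrt(u1^2 + u2^2) = sqrt(0.198^2 + 0.857^2) = 0.87957547
v_eff = uc^4 / (u1^4/v1 + u2^4/v2)
= 0.87957547^4 / (0.198^4/5 + 0.857^4/20)
= 0.59853898 / 0.027278157
v_eff = 21.9421

21.9421


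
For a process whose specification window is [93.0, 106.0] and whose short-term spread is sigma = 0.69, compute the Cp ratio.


Cp = (USL - LSL) / (6 * sigma)
= (106.0 - 93.0) / (6 * 0.69)
= 13.0000 / 4.1400
= 3.1401

3.1401


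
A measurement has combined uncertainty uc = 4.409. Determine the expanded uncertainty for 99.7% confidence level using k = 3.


U = k * uc
U = 3 * 4.409
U = 13.2270

13.2270


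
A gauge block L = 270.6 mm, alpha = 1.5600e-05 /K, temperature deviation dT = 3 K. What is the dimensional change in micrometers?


dL = L * alpha * dT
= 270.6 * 1.5600e-05 * 3
= 0.0126641 mm
dL_um = 0.0126641 * 1000 = 12.6641 um

12.6641


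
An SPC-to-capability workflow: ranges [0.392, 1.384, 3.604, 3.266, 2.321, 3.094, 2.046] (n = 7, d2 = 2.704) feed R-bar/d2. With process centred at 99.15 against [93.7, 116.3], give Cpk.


R_bar = (0.392 + 1.384 + 3.604 + 3.266 + 2.321 + 3.094 + 2.046) / 7 = 2.301
sigma = R_bar / d2 = 2.301 / 2.704 = 0.85096154
Cp = (USL - LSL)/(6*sigma) = (116.3 - 93.7)/(6*0.85096154) = 4.4264
Cpu = (116.3 - 99.15)/(3*0.85096154) = 6.7179
Cpl = (99.15 - 93.7)/(3*0.85096154) = 2.1348
Cpk = min(Cpu, Cpl) = 2.1348

2.1348


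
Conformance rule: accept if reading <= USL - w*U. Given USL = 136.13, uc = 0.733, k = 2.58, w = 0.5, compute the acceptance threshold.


U = k * uc = 2.58 * 0.733 = 1.89114
guard band g = w * U = 0.5 * 1.89114 = 0.94557
AL = USL - g = 136.13 - 0.94557
AL = 135.1844

135.1844


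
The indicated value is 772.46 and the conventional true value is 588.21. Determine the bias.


Systematic error = measured - true
= 772.46 - 588.21
= 184.2500

184.2500


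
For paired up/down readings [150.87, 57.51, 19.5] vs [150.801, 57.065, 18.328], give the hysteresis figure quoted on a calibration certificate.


|150.87 - 150.801| = 0.0690
|57.51 - 57.065| = 0.4450
|19.5 - 18.328| = 1.1720
hysteresis = max(diffs) = 1.1720

1.1720


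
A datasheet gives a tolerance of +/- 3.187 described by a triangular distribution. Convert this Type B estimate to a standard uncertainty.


u_B = half_width / sqrt(6)
u_B = 3.187 / 2.4494897
u_B = 1.3011

1.3011


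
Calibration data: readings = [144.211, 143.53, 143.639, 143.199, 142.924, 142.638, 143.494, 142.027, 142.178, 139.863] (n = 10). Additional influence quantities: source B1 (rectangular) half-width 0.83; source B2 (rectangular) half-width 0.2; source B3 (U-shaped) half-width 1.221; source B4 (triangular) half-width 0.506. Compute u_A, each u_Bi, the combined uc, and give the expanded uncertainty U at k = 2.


mean = (144.211 + 143.53 + 143.639 + 143.199 + 142.924 + 142.638 + 143.494 + 142.027 + 142.178 + 139.863) / 10 = 142.7703
s = sqrt(sum((x - mean)^2)/(n-1)) = 1.2252782
u_A = s / sqrt(n) = 1.2252782 / sqrt(10) = 0.38746699
u_B1 = 0.83 / sqrt(3) = 0.47920072
u_B2 = 0.2 / sqrt(3) = 0.11547005
u_B3 = 1.221 / sqrt(2) = 0.86337738
u_B4 = 0.506 / sqrt(6) = 0.20657363
uc = sqrt(0.38746699^2 + 0.47920072^2 + 0.11547005^2 + 0.86337738^2 + 0.20657363^2) = 1.0868259
U = k * uc = 2 * 1.0868259
U = 2.1737

2.1737


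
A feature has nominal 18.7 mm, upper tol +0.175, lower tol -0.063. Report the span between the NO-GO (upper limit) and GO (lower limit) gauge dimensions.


GO = nominal - lower_tol (smallest hole = maximum material condition)
GO = 18.7 - 0.063 = 18.637
NO-GO = nominal + upper_tol (largest hole = least material condition)
NO-GO = 18.7 + 0.175 = 18.875
spread = NO-GO - GO = 18.875 - 18.637 = 0.2380

0.2380


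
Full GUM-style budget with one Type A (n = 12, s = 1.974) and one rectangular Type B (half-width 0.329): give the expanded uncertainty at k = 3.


u_A = s / sqrt(n) = 1.974 / sqrt(12) = 0.56984472
u_B = half_width / sqrt(3) = 0.329 / sqrt(3) = 0.18994824
uc = sqrt(u_A^2 + u_B^2) = sqrt(0.56984472^2 + 0.18994824^2) = 0.60066908
U = k * uc = 3 * 0.60066908
U = 1.8020

1.8020


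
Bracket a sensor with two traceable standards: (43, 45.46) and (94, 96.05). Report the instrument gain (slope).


slope = (y2 - y1) / (x2 - x1)
= (96.05 - 45.46) / (94 - 43)
= 50.5900 / 51
= 0.9920

0.9920


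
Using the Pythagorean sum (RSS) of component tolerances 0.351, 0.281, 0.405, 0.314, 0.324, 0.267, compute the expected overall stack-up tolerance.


RSS = sqrt(0.351^2 + 0.281^2 + 0.405^2 + 0.314^2 + 0.324^2 + 0.267^2)
= sqrt(0.641048)
= 0.8007

0.8007


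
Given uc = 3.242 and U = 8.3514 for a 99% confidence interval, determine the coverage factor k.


k = U / uc
k = 8.3514 / 3.242
k = 2.576

2.576


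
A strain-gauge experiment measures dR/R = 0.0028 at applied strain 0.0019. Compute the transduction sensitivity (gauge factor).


GF = (dR/R) / epsilon
= 0.0028 / 0.0019
= 1.4737

1.4737


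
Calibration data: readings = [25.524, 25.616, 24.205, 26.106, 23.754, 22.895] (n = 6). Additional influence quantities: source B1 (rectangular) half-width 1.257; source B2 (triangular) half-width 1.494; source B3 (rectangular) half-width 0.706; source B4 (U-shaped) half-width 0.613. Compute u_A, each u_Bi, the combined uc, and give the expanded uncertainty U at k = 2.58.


mean = (25.524 + 25.616 + 24.205 + 26.106 + 23.754 + 22.895) / 6 = 24.68333333
s = sqrt(sum((x - mean)^2)/(n-1)) = 1.2562776
u_A = s / sqrt(n) = 1.2562776 / sqrt(6) = 0.51287318
u_B1 = 1.257 / sqrt(3) = 0.72572929
u_B2 = 1.494 / sqrt(6) = 0.60992295
u_B3 = 0.706 / sqrt(3) = 0.40760929
u_B4 = 0.613 / sqrt(2) = 0.43345646
uc = sqrt(0.51287318^2 + 0.72572929^2 + 0.60992295^2 + 0.40760929^2 + 0.43345646^2) = 1.2311611
U = k * uc = 2.58 * 1.2311611
U = 3.1764

3.1764


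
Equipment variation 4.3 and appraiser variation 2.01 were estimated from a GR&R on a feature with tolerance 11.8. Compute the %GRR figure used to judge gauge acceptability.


GRR = sqrt(EV^2 + AV^2) = sqrt(4.3^2 + 2.01^2) = 4.7465882
%GRR = GRR / tol * 100 = 4.7465882 / 11.8 * 100
%GRR = 40.2253

40.2253


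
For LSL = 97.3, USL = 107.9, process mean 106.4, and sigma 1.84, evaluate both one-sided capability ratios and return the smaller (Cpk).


Cpu = (USL - mean) / (3*sigma) = (107.9 - 106.4) / (3*1.84) = 0.2717
Cpl = (mean - LSL) / (3*sigma) = (106.4 - 97.3) / (3*1.84) = 1.6486
Cpk = min(Cpu, Cpl) = 0.2717

0.2717


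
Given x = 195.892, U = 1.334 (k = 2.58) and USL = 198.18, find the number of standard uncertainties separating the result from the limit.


u = U / k = 1.334 / 2.58 = 0.51705426
margin = |USL - x| = |198.18 - 195.892| = 2.288
z = margin / u = 2.288 / 0.51705426
z = 4.4251

4.4251


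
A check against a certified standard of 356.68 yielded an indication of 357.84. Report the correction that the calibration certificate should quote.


Correction = standard - reading
= 356.68 - 357.84
= -1.1600

-1.1600


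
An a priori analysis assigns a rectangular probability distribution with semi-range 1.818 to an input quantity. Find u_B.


u_B = half_width / sqrt(3)
u_B = 1.818 / 1.7320508
u_B = 1.0496

1.0496


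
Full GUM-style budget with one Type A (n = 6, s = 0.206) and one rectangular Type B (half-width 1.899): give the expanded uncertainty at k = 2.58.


u_A = s / sqrt(n) = 0.206 / sqrt(6) = 0.084099148
u_B = half_width / sqrt(3) = 1.899 / sqrt(3) = 1.0963882
uc = sqrt(u_A^2 + u_B^2) = sqrt(0.084099148^2 + 1.0963882^2) = 1.0996089
U = k * uc = 2.58 * 1.0996089
U = 2.8370

2.8370


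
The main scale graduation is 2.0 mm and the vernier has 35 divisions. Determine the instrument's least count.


LC = MSD / n_div
= 2.0 / 35
= 0.0571

0.0571


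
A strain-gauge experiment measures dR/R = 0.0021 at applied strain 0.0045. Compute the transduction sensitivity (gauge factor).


GF = (dR/R) / epsilon
= 0.0021 / 0.0045
= 0.4667

0.4667


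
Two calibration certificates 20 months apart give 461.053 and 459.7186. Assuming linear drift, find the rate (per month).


rate = (v2 - v1) / months
= (459.7186 - 461.053) / 20
= -1.3344 / 20
= -0.0667

-0.0667


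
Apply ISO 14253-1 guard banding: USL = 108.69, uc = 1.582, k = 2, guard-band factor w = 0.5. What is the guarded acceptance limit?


U = k * uc = 2 * 1.582 = 3.164
guard band g = w * U = 0.5 * 3.164 = 1.582
AL = USL - g = 108.69 - 1.582
AL = 107.1080

107.1080


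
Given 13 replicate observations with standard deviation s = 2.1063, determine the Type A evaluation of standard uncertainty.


u_A = s / sqrt(n)
u_A = 2.1063 / sqrt(13)
u_A = 2.1063 / 3.6055513
u_A = 0.5842

0.5842


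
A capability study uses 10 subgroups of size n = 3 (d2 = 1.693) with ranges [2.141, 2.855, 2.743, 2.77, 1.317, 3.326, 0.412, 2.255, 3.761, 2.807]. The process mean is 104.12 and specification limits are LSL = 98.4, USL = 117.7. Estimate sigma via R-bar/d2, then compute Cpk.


R_bar = (2.141 + 2.855 + 2.743 + 2.77 + 1.317 + 3.326 + 0.412 + 2.255 + 3.761 + 2.807) / 10 = 2.4387
sigma = R_bar / d2 = 2.4387 / 1.693 = 1.4404607
Cp = (USL - LSL)/(6*sigma) = (117.7 - 98.4)/(6*1.4404607) = 2.2331
Cpu = (117.7 - 104.12)/(3*1.4404607) = 3.1425
Cpl = (104.12 - 98.4)/(3*1.4404607) = 1.3237
Cpk = min(Cpu, Cpl) = 1.3237

1.3237


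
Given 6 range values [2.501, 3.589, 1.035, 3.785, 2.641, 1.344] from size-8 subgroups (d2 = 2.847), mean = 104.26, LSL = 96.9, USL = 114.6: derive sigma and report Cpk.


R_bar = (2.501 + 3.589 + 1.035 + 3.785 + 2.641 + 1.344) / 6 = 2.4825
sigma = R_bar / d2 = 2.4825 / 2.847 = 0.8719705
Cp = (USL - LSL)/(6*sigma) = (114.6 - 96.9)/(6*0.8719705) = 3.3831
Cpu = (114.6 - 104.26)/(3*0.8719705) = 3.9527
Cpl = (104.26 - 96.9)/(3*0.8719705) = 2.8136
Cpk = min(Cpu, Cpl) = 2.8136

2.8136


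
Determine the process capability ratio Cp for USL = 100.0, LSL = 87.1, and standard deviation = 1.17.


Cp = (USL - LSL) / (6 * sigma)
= (100.0 - 87.1) / (6 * 1.17)
= 12.9000 / 7.0200
= 1.8376

1.8376


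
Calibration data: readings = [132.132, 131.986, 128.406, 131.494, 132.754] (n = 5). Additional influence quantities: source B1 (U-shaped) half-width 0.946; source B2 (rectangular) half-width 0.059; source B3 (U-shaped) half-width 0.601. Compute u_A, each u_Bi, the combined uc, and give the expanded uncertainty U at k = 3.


mean = (132.132 + 131.986 + 128.406 + 131.494 + 132.754) / 5 = 131.3544
s = sqrt(sum((x - mean)^2)/(n-1)) = 1.7084358
u_A = s / sqrt(n) = 1.7084358 / sqrt(5) = 0.76403572
u_B1 = 0.946 / sqrt(2) = 0.66892302
u_B2 = 0.059 / sqrt(3) = 0.034063666
u_B3 = 0.601 / sqrt(2) = 0.42497118
uc = sqrt(0.76403572^2 + 0.66892302^2 + 0.034063666^2 + 0.42497118^2) = 1.1013489
U = k * uc = 3 * 1.1013489
U = 3.3040

3.3040


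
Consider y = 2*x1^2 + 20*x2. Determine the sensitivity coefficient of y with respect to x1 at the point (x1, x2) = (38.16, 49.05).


y = 2*x1^2 + 20*x2
dy/dx1 = 2*2*x1
Evaluate at x1 = 38.16: c1 = 4 * 38.16
c1 = 152.6400

152.6400


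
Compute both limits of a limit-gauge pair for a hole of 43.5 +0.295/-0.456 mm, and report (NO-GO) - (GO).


GO = nominal - lower_tol (smallest hole = maximum material condition)
GO = 43.5 - 0.456 = 43.044
NO-GO = nominal + upper_tol (largest hole = least material condition)
NO-GO = 43.5 + 0.295 = 43.795
spread = NO-GO - GO = 43.795 - 43.044 = 0.7510

0.7510


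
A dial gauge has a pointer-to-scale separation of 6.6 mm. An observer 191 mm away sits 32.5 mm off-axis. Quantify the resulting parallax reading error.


error = h * offset / d
= 6.6 * 32.5 / 191
= 1.1230

1.1230


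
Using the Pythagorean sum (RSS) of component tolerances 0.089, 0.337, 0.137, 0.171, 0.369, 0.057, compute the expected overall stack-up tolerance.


RSS = sqrt(0.089^2 + 0.337^2 + 0.137^2 + 0.171^2 + 0.369^2 + 0.057^2)
= sqrt(0.30891)
= 0.5558

0.5558


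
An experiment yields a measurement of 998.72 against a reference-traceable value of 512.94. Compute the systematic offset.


Systematic error = measured - true
= 998.72 - 512.94
= 485.7800

485.7800


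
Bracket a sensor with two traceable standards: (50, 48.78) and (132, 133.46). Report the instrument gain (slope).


slope = (y2 - y1) / (x2 - x1)
= (133.46 - 48.78) / (132 - 50)
= 84.6800 / 82
= 1.0327

1.0327
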